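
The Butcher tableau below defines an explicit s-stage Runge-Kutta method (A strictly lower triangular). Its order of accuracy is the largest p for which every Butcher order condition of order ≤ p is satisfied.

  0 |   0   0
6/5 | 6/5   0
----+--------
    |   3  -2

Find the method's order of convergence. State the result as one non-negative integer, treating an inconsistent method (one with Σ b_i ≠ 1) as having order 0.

b = (3, -2)
c = (0, 6/5)
Σ b_i: 3·1 + (-2)·1 = 1 ✓
b·c: (-2)·6/5 = -12/5 ≠ 1/2 ⇒ order 1.

1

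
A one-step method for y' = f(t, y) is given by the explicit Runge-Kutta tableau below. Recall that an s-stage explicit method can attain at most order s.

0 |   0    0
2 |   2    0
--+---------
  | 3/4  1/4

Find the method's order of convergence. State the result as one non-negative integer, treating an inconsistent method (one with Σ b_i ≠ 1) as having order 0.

2

b = (3/4, 1/4)
c = (0, 2)
Σ b_i: 3/4·1 + 1/4·1 = 1 ✓
b·c: 1/4·2 = 1/2 ✓; 2 stages ⇒ order 2.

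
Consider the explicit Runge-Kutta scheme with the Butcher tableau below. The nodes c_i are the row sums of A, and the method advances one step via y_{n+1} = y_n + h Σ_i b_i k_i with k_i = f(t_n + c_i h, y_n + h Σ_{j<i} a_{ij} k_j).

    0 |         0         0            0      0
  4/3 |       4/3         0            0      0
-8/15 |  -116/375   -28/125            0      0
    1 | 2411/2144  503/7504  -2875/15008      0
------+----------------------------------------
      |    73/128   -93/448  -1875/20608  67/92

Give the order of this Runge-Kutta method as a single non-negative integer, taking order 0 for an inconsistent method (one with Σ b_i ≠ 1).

4

b = (73/128, -93/448, -1875/20608, 67/92)
c = (0, 4/3, -8/15, 1)
Ac = (0, 0, -112/375, 77/402)
Σ b_i: 73/128·1 + (-93/448)·1 + (-1875/20608)·1 + 67/92·1 = 1 ✓
b·c: (-93/448)·4/3 + (-1875/20608)·(-8/15) + 67/92·1 = 1/2 ✓
b·c²: (-93/448)·16/9 + (-1875/20608)·64/225 + 67/92·1 = 1/3 ✓
b·Ac: (-1875/20608)·(-112/375) + 67/92·77/402 = 1/6 ✓
b·c³: (-93/448)·64/27 + (-1875/20608)·(-512/3375) + 67/92·1 = 1/4 ✓
b·(c∘Ac): (-1875/20608)·896/5625 + 67/92·77/402 = 1/8 ✓
b·Ac²: (-1875/20608)·(-448/1125) + 67/92·13/201 = 1/12 ✓
b·A²c: 67/92·23/402 = 1/24 ✓; 4 stages ⇒ order 4.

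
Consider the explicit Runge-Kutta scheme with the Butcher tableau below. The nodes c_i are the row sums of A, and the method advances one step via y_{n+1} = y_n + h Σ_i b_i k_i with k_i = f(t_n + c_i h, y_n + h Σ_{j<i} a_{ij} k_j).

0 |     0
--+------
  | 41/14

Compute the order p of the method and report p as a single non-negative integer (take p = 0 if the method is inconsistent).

0

b = (41/14)
c = (0)
Σ b_i: 41/14·1 = 41/14 ≠ 1 ⇒ order 0.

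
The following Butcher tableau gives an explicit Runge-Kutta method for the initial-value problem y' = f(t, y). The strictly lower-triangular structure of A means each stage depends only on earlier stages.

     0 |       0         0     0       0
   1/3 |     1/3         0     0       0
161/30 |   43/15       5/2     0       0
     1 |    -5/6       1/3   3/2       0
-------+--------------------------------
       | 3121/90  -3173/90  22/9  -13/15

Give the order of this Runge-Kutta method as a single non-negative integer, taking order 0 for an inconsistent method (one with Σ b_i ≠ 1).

b = (3121/90, -3173/90, 22/9, -13/15)
c = (0, 1/3, 161/30, 1)
Ac = (0, 0, 5/6, 1469/180)
Σ b_i: 3121/90·1 + (-3173/90)·1 + 22/9·1 + (-13/15)·1 = 1 ✓
b·c: (-3173/90)·1/3 + 22/9·161/30 + (-13/15)·1 = 1/2 ✓
b·c²: (-3173/90)·1/9 + 22/9·25921/900 + (-13/15)·1 = 132878/2025 ≠ 1/3 ⇒ order 2.
b·Ac: 22/9·5/6 + (-13/15)·1469/180 = -13597/2700 ≠ 1/6

2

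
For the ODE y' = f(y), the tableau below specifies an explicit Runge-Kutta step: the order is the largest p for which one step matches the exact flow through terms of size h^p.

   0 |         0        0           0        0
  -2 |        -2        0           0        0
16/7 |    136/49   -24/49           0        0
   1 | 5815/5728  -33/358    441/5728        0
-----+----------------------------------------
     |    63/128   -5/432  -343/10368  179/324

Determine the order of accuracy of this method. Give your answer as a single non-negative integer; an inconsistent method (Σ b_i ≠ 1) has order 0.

4

b = (63/128, -5/432, -343/10368, 179/324)
c = (0, -2, 16/7, 1)
Ac = (0, 0, 48/49, 129/358)
Σ b_i: 63/128·1 + (-5/432)·1 + (-343/10368)·1 + 179/324·1 = 1 ✓
b·c: (-5/432)·(-2) + (-343/10368)·16/7 + 179/324·1 = 1/2 ✓
b·c²: (-5/432)·4 + (-343/10368)·256/49 + 179/324·1 = 1/3 ✓
b·Ac: (-343/10368)·48/49 + 179/324·129/358 = 1/6 ✓
b·c³: (-5/432)·(-8) + (-343/10368)·4096/343 + 179/324·1 = 1/4 ✓
b·(c∘Ac): (-343/10368)·768/343 + 179/324·129/358 = 1/8 ✓
b·Ac²: (-343/10368)·(-96/49) + 179/324·6/179 = 1/12 ✓
b·A²c: 179/324·27/358 = 1/24 ✓; 4 stages ⇒ order 4.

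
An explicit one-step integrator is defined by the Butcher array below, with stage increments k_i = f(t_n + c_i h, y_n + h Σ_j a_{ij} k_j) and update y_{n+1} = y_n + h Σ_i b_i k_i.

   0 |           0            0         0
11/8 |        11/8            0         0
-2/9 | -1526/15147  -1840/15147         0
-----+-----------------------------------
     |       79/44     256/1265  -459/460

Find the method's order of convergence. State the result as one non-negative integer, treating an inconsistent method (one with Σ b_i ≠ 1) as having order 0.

b = (79/44, 256/1265, -459/460)
c = (0, 11/8, -2/9)
Ac = (0, 0, -230/1377)
Σ b_i: 79/44·1 + 256/1265·1 + (-459/460)·1 = 1 ✓
b·c: 256/1265·11/8 + (-459/460)·(-2/9) = 1/2 ✓
b·c²: 256/1265·121/64 + (-459/460)·4/81 = 1/3 ✓
b·Ac: (-459/460)·(-230/1377) = 1/6 ✓; 3 stages ⇒ order 3.

3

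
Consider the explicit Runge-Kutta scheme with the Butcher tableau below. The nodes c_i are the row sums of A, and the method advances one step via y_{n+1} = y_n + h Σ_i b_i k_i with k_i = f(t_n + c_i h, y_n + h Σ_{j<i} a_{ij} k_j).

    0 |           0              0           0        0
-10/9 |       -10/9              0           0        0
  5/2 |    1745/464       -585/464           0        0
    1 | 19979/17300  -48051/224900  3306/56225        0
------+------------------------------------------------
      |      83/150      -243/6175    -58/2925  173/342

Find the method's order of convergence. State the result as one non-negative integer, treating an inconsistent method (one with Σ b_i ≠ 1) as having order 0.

4

b = (83/150, -243/6175, -58/2925, 173/342)
c = (0, -10/9, 5/2, 1)
Ac = (0, 0, 325/232, 133/346)
Σ b_i: 83/150·1 + (-243/6175)·1 + (-58/2925)·1 + 173/342·1 = 1 ✓
b·c: (-243/6175)·(-10/9) + (-58/2925)·5/2 + 173/342·1 = 1/2 ✓
b·c²: (-243/6175)·100/81 + (-58/2925)·25/4 + 173/342·1 = 1/3 ✓
b·Ac: (-58/2925)·325/232 + 173/342·133/346 = 1/6 ✓
b·c³: (-243/6175)·(-1000/729) + (-58/2925)·125/8 + 173/342·1 = 1/4 ✓
b·(c∘Ac): (-58/2925)·1625/464 + 173/342·133/346 = 1/8 ✓
b·Ac²: (-58/2925)·(-1625/1044) + 173/342·323/3114 = 1/12 ✓
b·A²c: 173/342·57/692 = 1/24 ✓; 4 stages ⇒ order 4.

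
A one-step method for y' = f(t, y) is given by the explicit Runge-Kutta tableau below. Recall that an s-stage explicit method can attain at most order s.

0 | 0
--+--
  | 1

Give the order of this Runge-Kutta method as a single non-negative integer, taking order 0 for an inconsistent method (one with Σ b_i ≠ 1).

b = (1)
c = (0)
Σ b_i: 1·1 = 1 ✓; 1 stage ⇒ order 1.

1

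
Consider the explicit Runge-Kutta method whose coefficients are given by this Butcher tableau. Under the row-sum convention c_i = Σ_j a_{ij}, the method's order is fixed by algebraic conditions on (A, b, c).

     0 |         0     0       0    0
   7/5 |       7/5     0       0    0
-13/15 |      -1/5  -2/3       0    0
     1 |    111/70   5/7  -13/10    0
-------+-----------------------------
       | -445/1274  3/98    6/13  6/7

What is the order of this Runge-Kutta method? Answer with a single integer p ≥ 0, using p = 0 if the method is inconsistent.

b = (-445/1274, 3/98, 6/13, 6/7)
c = (0, 7/5, -13/15, 1)
Ac = (0, 0, -14/15, 319/150)
Σ b_i: (-445/1274)·1 + 3/98·1 + 6/13·1 + 6/7·1 = 1 ✓
b·c: 3/98·7/5 + 6/13·(-13/15) + 6/7·1 = 1/2 ✓
b·c²: 3/98·49/25 + 6/13·169/225 + 6/7·1 = 1327/1050 ≠ 1/3 ⇒ order 2.
b·Ac: 6/13·(-14/15) + 6/7·319/150 = 3167/2275 ≠ 1/6

2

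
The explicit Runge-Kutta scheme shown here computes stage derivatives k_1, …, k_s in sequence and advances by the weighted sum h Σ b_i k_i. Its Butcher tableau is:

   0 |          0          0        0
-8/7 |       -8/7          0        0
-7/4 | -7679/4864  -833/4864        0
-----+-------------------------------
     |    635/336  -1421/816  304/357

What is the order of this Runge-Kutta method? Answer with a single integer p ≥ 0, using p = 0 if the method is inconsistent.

b = (635/336, -1421/816, 304/357)
c = (0, -8/7, -7/4)
Ac = (0, 0, 119/608)
Σ b_i: 635/336·1 + (-1421/816)·1 + 304/357·1 = 1 ✓
b·c: (-1421/816)·(-8/7) + 304/357·(-7/4) = 1/2 ✓
b·c²: (-1421/816)·64/49 + 304/357·49/16 = 1/3 ✓
b·Ac: 304/357·119/608 = 1/6 ✓; 3 stages ⇒ order 3.

3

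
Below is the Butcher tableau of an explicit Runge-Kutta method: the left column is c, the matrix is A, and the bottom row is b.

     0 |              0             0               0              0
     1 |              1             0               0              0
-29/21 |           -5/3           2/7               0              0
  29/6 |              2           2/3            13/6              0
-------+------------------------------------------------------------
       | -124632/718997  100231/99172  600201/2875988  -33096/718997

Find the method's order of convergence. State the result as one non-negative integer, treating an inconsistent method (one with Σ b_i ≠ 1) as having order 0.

3

b = (-124632/718997, 100231/99172, 600201/2875988, -33096/718997)
c = (0, 1, -29/21, 29/6)
Ac = (0, 0, 2/7, -293/126)
Σ b_i: (-124632/718997)·1 + 100231/99172·1 + 600201/2875988·1 + (-33096/718997)·1 = 1 ✓
b·c: 100231/99172·1 + 600201/2875988·(-29/21) + (-33096/718997)·29/6 = 1/2 ✓
b·c²: 100231/99172·1 + 600201/2875988·841/441 + (-33096/718997)·841/36 = 1/3 ✓
b·Ac: 600201/2875988·2/7 + (-33096/718997)·(-293/126) = 1/6 ✓
b·c³: 100231/99172·1 + 600201/2875988·(-24389/9261) + (-33096/718997)·24389/216 = -14795971/3123918 ≠ 1/4 ⇒ order 3.
b·(c∘Ac): 600201/2875988·(-58/147) + (-33096/718997)·(-8497/756) = 194137/446274 ≠ 1/8
b·Ac²: 600201/2875988·2/7 + (-33096/718997)·12697/2646 = -503747/3123918 ≠ 1/12
b·A²c: (-33096/718997)·13/21 = -20488/718997 ≠ 1/24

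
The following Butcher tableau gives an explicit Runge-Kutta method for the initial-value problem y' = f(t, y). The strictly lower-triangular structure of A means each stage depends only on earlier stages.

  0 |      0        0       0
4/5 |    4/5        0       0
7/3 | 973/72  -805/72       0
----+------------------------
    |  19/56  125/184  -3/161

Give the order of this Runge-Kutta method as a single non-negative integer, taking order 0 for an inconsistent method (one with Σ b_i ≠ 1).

b = (19/56, 125/184, -3/161)
c = (0, 4/5, 7/3)
Ac = (0, 0, -161/18)
Σ b_i: 19/56·1 + 125/184·1 + (-3/161)·1 = 1 ✓
b·c: 125/184·4/5 + (-3/161)·7/3 = 1/2 ✓
b·c²: 125/184·16/25 + (-3/161)·49/9 = 1/3 ✓
b·Ac: (-3/161)·(-161/18) = 1/6 ✓; 3 stages ⇒ order 3.

3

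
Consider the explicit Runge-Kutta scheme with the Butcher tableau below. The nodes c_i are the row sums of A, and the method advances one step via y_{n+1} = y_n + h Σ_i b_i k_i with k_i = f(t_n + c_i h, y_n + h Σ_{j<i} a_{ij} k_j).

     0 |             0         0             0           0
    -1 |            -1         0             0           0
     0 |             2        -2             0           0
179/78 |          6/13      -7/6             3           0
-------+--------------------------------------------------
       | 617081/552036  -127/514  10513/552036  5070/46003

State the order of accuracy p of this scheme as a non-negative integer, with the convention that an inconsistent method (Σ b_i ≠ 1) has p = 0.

b = (617081/552036, -127/514, 10513/552036, 5070/46003)
c = (0, -1, 0, 179/78)
Ac = (0, 0, 2, 7/6)
Σ b_i: 617081/552036·1 + (-127/514)·1 + 10513/552036·1 + 5070/46003·1 = 1 ✓
b·c: (-127/514)·(-1) + 5070/46003·179/78 = 1/2 ✓
b·c²: (-127/514)·1 + 5070/46003·32041/6084 = 1/3 ✓
b·Ac: 10513/552036·2 + 5070/46003·7/6 = 1/6 ✓
b·c³: (-127/514)·(-1) + 5070/46003·5735339/474552 = 739/468 ≠ 1/4 ⇒ order 3.
b·(c∘Ac): 5070/46003·1253/468 = 455/1542 ≠ 1/8
b·Ac²: 10513/552036·(-2) + 5070/46003·(-7/6) = -1/6 ≠ 1/12
b·A²c: 5070/46003·6 = 30420/46003 ≠ 1/24

3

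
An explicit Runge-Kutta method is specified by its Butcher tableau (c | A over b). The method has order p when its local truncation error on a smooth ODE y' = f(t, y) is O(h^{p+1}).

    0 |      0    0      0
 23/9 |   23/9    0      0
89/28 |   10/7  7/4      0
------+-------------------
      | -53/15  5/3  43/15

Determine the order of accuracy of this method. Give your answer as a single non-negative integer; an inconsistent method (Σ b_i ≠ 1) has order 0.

1

b = (-53/15, 5/3, 43/15)
c = (0, 23/9, 89/28)
Ac = (0, 0, 161/36)
Σ b_i: (-53/15)·1 + 5/3·1 + 43/15·1 = 1 ✓
b·c: 5/3·23/9 + 43/15·89/28 = 50543/3780 ≠ 1/2 ⇒ order 1.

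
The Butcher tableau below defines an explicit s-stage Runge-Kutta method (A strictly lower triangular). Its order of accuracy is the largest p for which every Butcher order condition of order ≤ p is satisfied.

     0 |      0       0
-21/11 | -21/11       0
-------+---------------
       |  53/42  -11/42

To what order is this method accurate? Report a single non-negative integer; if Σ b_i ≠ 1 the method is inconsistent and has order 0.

b = (53/42, -11/42)
c = (0, -21/11)
Σ b_i: 53/42·1 + (-11/42)·1 = 1 ✓
b·c: (-11/42)·(-21/11) = 1/2 ✓; 2 stages ⇒ order 2.

2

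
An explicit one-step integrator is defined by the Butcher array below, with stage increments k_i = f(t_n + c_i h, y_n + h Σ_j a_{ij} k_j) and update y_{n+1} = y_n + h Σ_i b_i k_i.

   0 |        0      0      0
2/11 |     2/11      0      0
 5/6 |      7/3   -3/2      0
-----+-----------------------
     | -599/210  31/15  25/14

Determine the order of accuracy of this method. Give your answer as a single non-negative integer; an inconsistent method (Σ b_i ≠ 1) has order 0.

b = (-599/210, 31/15, 25/14)
c = (0, 2/11, 5/6)
Ac = (0, 0, -3/11)
Σ b_i: (-599/210)·1 + 31/15·1 + 25/14·1 = 1 ✓
b·c: 31/15·2/11 + 25/14·5/6 = 8611/4620 ≠ 1/2 ⇒ order 1.

1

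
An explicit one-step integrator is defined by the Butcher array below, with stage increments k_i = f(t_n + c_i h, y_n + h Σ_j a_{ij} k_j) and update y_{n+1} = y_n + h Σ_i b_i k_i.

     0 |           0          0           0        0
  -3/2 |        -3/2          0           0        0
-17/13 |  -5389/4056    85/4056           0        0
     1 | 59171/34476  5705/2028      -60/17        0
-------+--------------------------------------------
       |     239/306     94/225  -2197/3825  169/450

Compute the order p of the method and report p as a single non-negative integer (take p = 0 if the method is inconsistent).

4

b = (239/306, 94/225, -2197/3825, 169/450)
c = (0, -3/2, -17/13, 1)
Ac = (0, 0, -85/2704, 535/1352)
Σ b_i: 239/306·1 + 94/225·1 + (-2197/3825)·1 + 169/450·1 = 1 ✓
b·c: 94/225·(-3/2) + (-2197/3825)·(-17/13) + 169/450·1 = 1/2 ✓
b·c²: 94/225·9/4 + (-2197/3825)·289/169 + 169/450·1 = 1/3 ✓
b·Ac: (-2197/3825)·(-85/2704) + 169/450·535/1352 = 1/6 ✓
b·c³: 94/225·(-27/8) + (-2197/3825)·(-4913/2197) + 169/450·1 = 1/4 ✓
b·(c∘Ac): (-2197/3825)·1445/35152 + 169/450·535/1352 = 1/8 ✓
b·Ac²: (-2197/3825)·255/5408 + 169/450·795/2704 = 1/12 ✓
b·A²c: 169/450·75/676 = 1/24 ✓; 4 stages ⇒ order 4.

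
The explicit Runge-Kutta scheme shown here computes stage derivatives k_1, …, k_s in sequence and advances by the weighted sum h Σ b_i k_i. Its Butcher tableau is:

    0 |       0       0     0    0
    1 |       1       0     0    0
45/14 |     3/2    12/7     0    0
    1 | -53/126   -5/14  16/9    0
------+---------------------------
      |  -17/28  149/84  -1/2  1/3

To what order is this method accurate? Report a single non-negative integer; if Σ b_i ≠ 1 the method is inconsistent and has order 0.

b = (-17/28, 149/84, -1/2, 1/3)
c = (0, 1, 45/14, 1)
Ac = (0, 0, 12/7, 75/14)
Σ b_i: (-17/28)·1 + 149/84·1 + (-1/2)·1 + 1/3·1 = 1 ✓
b·c: 149/84·1 + (-1/2)·45/14 + 1/3·1 = 1/2 ✓
b·c²: 149/84·1 + (-1/2)·2025/196 + 1/3·1 = -1199/392 ≠ 1/3 ⇒ order 2.
b·Ac: (-1/2)·12/7 + 1/3·75/14 = 13/14 ≠ 1/6

2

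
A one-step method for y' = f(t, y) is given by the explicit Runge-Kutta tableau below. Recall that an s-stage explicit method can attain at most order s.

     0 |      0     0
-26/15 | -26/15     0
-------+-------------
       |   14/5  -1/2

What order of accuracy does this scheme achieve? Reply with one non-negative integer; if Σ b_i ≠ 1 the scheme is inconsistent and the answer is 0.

0

b = (14/5, -1/2)
c = (0, -26/15)
Σ b_i: 14/5·1 + (-1/2)·1 = 23/10 ≠ 1 ⇒ order 0.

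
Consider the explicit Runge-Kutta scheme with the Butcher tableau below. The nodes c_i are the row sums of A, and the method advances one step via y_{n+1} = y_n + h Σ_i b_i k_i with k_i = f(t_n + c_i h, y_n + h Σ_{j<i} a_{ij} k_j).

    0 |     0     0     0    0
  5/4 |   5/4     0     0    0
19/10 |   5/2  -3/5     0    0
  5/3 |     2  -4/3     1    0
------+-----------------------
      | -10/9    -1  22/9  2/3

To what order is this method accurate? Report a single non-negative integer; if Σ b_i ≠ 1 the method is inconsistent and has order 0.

1

b = (-10/9, -1, 22/9, 2/3)
c = (0, 5/4, 19/10, 5/3)
Ac = (0, 0, -3/4, 7/30)
Σ b_i: (-10/9)·1 + (-1)·1 + 22/9·1 + 2/3·1 = 1 ✓
b·c: (-1)·5/4 + 22/9·19/10 + 2/3·5/3 = 811/180 ≠ 1/2 ⇒ order 1.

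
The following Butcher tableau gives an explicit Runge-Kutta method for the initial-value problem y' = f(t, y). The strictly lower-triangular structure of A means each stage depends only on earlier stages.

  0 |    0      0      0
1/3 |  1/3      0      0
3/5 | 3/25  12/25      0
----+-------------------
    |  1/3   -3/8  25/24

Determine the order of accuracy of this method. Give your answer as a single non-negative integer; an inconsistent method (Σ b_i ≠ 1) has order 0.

b = (1/3, -3/8, 25/24)
c = (0, 1/3, 3/5)
Ac = (0, 0, 4/25)
Σ b_i: 1/3·1 + (-3/8)·1 + 25/24·1 = 1 ✓
b·c: (-3/8)·1/3 + 25/24·3/5 = 1/2 ✓
b·c²: (-3/8)·1/9 + 25/24·9/25 = 1/3 ✓
b·Ac: 25/24·4/25 = 1/6 ✓; 3 stages ⇒ order 3.

3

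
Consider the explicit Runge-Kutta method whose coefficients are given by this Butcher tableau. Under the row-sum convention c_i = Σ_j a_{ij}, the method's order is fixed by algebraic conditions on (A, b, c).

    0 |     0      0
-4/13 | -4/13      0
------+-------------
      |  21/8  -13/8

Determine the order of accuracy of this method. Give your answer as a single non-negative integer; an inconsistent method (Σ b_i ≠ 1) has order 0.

b = (21/8, -13/8)
c = (0, -4/13)
Σ b_i: 21/8·1 + (-13/8)·1 = 1 ✓
b·c: (-13/8)·(-4/13) = 1/2 ✓; 2 stages ⇒ order 2.

2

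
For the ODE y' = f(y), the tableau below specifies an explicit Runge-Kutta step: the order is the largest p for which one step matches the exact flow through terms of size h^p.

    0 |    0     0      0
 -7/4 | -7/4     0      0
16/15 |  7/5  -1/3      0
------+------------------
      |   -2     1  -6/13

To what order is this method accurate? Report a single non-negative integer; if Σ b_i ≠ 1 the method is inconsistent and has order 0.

b = (-2, 1, -6/13)
c = (0, -7/4, 16/15)
Ac = (0, 0, 7/12)
Σ b_i: (-2)·1 + 1·1 + (-6/13)·1 = -19/13 ≠ 1 ⇒ order 0.

0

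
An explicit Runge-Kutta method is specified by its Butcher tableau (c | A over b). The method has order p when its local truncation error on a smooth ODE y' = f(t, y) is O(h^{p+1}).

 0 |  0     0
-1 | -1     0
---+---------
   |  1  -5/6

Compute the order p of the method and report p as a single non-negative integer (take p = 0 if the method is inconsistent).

0

b = (1, -5/6)
c = (0, -1)
Σ b_i: 1·1 + (-5/6)·1 = 1/6 ≠ 1 ⇒ order 0.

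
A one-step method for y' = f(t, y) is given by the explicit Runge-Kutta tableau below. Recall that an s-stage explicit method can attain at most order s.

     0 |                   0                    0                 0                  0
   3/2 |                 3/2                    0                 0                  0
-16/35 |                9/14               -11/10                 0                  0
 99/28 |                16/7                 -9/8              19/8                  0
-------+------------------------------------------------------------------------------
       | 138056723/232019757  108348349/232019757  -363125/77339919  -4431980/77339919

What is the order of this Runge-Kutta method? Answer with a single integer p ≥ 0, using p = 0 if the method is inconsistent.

3

b = (138056723/232019757, 108348349/232019757, -363125/77339919, -4431980/77339919)
c = (0, 3/2, -16/35, 99/28)
Ac = (0, 0, -33/20, -1553/560)
Σ b_i: 138056723/232019757·1 + 108348349/232019757·1 + (-363125/77339919)·1 + (-4431980/77339919)·1 = 1 ✓
b·c: 108348349/232019757·3/2 + (-363125/77339919)·(-16/35) + (-4431980/77339919)·99/28 = 1/2 ✓
b·c²: 108348349/232019757·9/4 + (-363125/77339919)·256/1225 + (-4431980/77339919)·9801/784 = 1/3 ✓
b·Ac: (-363125/77339919)·(-33/20) + (-4431980/77339919)·(-1553/560) = 1/6 ✓
b·c³: 108348349/232019757·27/8 + (-363125/77339919)·(-4096/42875) + (-4431980/77339919)·970299/21952 = -57993335957/60634496496 ≠ 1/4 ⇒ order 3.
b·(c∘Ac): (-363125/77339919)·132/175 + (-4431980/77339919)·(-153747/15680) = 1612163993/2887356976 ≠ 1/8
b·Ac²: (-363125/77339919)·(-99/40) + (-4431980/77339919)·(-79769/39200) = 1388446429/10827588660 ≠ 1/12
b·A²c: (-4431980/77339919)·(-627/160) = 46314191/206239784 ≠ 1/24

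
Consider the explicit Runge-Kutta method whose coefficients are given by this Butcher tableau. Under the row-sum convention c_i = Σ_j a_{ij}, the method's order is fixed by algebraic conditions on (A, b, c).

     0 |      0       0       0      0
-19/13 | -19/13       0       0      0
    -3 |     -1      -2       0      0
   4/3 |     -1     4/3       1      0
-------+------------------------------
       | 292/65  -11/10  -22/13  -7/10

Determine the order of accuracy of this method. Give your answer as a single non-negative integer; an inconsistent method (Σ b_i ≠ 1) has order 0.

b = (292/65, -11/10, -22/13, -7/10)
c = (0, -19/13, -3, 4/3)
Ac = (0, 0, 38/13, -193/39)
Σ b_i: 292/65·1 + (-11/10)·1 + (-22/13)·1 + (-7/10)·1 = 1 ✓
b·c: (-11/10)·(-19/13) + (-22/13)·(-3) + (-7/10)·4/3 = 2243/390 ≠ 1/2 ⇒ order 1.

1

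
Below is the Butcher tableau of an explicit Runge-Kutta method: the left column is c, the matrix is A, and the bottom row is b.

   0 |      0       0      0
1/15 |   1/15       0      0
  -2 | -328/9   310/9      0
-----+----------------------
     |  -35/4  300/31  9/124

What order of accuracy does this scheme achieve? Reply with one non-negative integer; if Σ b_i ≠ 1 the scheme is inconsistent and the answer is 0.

3

b = (-35/4, 300/31, 9/124)
c = (0, 1/15, -2)
Ac = (0, 0, 62/27)
Σ b_i: (-35/4)·1 + 300/31·1 + 9/124·1 = 1 ✓
b·c: 300/31·1/15 + 9/124·(-2) = 1/2 ✓
b·c²: 300/31·1/225 + 9/124·4 = 1/3 ✓
b·Ac: 9/124·62/27 = 1/6 ✓; 3 stages ⇒ order 3.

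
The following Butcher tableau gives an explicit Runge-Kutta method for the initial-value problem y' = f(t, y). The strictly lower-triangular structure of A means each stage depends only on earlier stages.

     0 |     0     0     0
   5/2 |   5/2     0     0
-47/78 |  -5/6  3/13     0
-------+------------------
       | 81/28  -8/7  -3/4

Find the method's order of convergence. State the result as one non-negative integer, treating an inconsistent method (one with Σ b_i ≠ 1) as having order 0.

1

b = (81/28, -8/7, -3/4)
c = (0, 5/2, -47/78)
Ac = (0, 0, 15/26)
Σ b_i: 81/28·1 + (-8/7)·1 + (-3/4)·1 = 1 ✓
b·c: (-8/7)·5/2 + (-3/4)·(-47/78) = -1751/728 ≠ 1/2 ⇒ order 1.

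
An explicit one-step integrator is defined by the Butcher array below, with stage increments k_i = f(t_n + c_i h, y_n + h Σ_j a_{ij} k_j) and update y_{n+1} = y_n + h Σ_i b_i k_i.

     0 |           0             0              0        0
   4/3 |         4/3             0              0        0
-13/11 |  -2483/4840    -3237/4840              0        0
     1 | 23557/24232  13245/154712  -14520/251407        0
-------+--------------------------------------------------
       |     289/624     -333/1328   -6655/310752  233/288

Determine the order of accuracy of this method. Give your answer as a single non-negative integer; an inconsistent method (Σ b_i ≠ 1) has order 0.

4

b = (289/624, -333/1328, -6655/310752, 233/288)
c = (0, 4/3, -13/11, 1)
Ac = (0, 0, -1079/1210, 85/466)
Σ b_i: 289/624·1 + (-333/1328)·1 + (-6655/310752)·1 + 233/288·1 = 1 ✓
b·c: (-333/1328)·4/3 + (-6655/310752)·(-13/11) + 233/288·1 = 1/2 ✓
b·c²: (-333/1328)·16/9 + (-6655/310752)·169/121 + 233/288·1 = 1/3 ✓
b·Ac: (-6655/310752)·(-1079/1210) + 233/288·85/466 = 1/6 ✓
b·c³: (-333/1328)·64/27 + (-6655/310752)·(-2197/1331) + 233/288·1 = 1/4 ✓
b·(c∘Ac): (-6655/310752)·14027/13310 + 233/288·85/466 = 1/8 ✓
b·Ac²: (-6655/310752)·(-2158/1815) + 233/288·50/699 = 1/12 ✓
b·A²c: 233/288·12/233 = 1/24 ✓; 4 stages ⇒ order 4.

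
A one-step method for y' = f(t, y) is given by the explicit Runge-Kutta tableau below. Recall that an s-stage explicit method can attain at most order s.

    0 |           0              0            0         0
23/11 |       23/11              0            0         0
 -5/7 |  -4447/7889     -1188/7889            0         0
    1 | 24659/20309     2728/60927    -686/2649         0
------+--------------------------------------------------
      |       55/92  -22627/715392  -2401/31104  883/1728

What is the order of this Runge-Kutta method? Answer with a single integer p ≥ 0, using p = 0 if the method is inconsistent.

b = (55/92, -22627/715392, -2401/31104, 883/1728)
c = (0, 23/11, -5/7, 1)
Ac = (0, 0, -108/343, 246/883)
Σ b_i: 55/92·1 + (-22627/715392)·1 + (-2401/31104)·1 + 883/1728·1 = 1 ✓
b·c: (-22627/715392)·23/11 + (-2401/31104)·(-5/7) + 883/1728·1 = 1/2 ✓
b·c²: (-22627/715392)·529/121 + (-2401/31104)·25/49 + 883/1728·1 = 1/3 ✓
b·Ac: (-2401/31104)·(-108/343) + 883/1728·246/883 = 1/6 ✓
b·c³: (-22627/715392)·12167/1331 + (-2401/31104)·(-125/343) + 883/1728·1 = 1/4 ✓
b·(c∘Ac): (-2401/31104)·540/2401 + 883/1728·246/883 = 1/8 ✓
b·Ac²: (-2401/31104)·(-2484/3773) + 883/1728·618/9713 = 1/12 ✓
b·A²c: 883/1728·72/883 = 1/24 ✓; 4 stages ⇒ order 4.

4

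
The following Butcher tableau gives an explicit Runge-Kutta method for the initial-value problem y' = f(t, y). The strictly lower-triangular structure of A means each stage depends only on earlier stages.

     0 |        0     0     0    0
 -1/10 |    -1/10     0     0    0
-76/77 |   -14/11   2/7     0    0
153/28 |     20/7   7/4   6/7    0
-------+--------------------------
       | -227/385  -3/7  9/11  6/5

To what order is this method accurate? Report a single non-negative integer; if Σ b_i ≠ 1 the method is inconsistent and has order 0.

1

b = (-227/385, -3/7, 9/11, 6/5)
c = (0, -1/10, -76/77, 153/28)
Ac = (0, 0, -1/35, -22013/21560)
Σ b_i: (-227/385)·1 + (-3/7)·1 + 9/11·1 + 6/5·1 = 1 ✓
b·c: (-3/7)·(-1/10) + 9/11·(-76/77) + 6/5·153/28 = 24531/4235 ≠ 1/2 ⇒ order 1.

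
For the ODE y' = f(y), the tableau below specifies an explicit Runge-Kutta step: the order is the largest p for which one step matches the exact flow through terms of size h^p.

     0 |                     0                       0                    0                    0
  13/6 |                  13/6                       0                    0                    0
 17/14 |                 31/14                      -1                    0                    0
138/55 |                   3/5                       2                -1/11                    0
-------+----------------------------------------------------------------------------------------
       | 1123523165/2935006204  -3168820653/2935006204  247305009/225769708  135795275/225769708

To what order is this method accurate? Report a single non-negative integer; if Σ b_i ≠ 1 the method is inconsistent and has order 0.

3

b = (1123523165/2935006204, -3168820653/2935006204, 247305009/225769708, 135795275/225769708)
c = (0, 13/6, 17/14, 138/55)
Ac = (0, 0, -13/6, 1951/462)
Σ b_i: 1123523165/2935006204·1 + (-3168820653/2935006204)·1 + 247305009/225769708·1 + 135795275/225769708·1 = 1 ✓
b·c: (-3168820653/2935006204)·13/6 + 247305009/225769708·17/14 + 135795275/225769708·138/55 = 1/2 ✓
b·c²: (-3168820653/2935006204)·169/36 + 247305009/225769708·289/196 + 135795275/225769708·19044/3025 = 1/3 ✓
b·Ac: 247305009/225769708·(-13/6) + 135795275/225769708·1951/462 = 1/6 ✓
b·c³: (-3168820653/2935006204)·2197/216 + 247305009/225769708·4913/2744 + 135795275/225769708·2628072/166375 = 34181071081/71117458020 ≠ 1/4 ⇒ order 3.
b·(c∘Ac): 247305009/225769708·(-221/84) + 135795275/225769708·44873/4235 = 3152820171/903078832 ≠ 1/8
b·Ac²: 247305009/225769708·(-169/36) + 135795275/225769708·179581/19404 = 6035684107/14223491604 ≠ 1/12
b·A²c: 135795275/225769708·13/66 = 160485325/1354618248 ≠ 1/24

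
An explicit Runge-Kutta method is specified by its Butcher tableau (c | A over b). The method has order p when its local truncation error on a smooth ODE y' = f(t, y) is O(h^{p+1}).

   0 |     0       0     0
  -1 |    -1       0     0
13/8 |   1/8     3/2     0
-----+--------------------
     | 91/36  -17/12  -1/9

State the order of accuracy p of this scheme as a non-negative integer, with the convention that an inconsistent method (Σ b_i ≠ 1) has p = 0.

1

b = (91/36, -17/12, -1/9)
c = (0, -1, 13/8)
Ac = (0, 0, -3/2)
Σ b_i: 91/36·1 + (-17/12)·1 + (-1/9)·1 = 1 ✓
b·c: (-17/12)·(-1) + (-1/9)·13/8 = 89/72 ≠ 1/2 ⇒ order 1.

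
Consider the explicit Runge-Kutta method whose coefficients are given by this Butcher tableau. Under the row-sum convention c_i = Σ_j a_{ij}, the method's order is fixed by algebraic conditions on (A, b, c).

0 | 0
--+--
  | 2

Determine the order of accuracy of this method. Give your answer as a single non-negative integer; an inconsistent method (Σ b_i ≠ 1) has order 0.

b = (2)
c = (0)
Σ b_i: 2·1 = 2 ≠ 1 ⇒ order 0.

0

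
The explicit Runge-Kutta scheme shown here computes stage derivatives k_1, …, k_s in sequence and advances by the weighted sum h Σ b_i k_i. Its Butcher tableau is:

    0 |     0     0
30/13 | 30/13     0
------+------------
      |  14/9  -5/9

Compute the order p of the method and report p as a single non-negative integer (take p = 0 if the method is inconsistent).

1

b = (14/9, -5/9)
c = (0, 30/13)
Σ b_i: 14/9·1 + (-5/9)·1 = 1 ✓
b·c: (-5/9)·30/13 = -50/39 ≠ 1/2 ⇒ order 1.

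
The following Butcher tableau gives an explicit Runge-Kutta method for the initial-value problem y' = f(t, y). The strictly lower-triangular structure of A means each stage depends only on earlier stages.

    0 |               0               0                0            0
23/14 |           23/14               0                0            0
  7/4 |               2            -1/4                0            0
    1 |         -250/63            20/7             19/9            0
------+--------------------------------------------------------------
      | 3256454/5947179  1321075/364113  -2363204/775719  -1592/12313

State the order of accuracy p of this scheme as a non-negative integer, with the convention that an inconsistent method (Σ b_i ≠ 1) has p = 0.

b = (3256454/5947179, 1321075/364113, -2363204/775719, -1592/12313)
c = (0, 23/14, 7/4, 1)
Ac = (0, 0, -23/56, 14797/1764)
Σ b_i: 3256454/5947179·1 + 1321075/364113·1 + (-2363204/775719)·1 + (-1592/12313)·1 = 1 ✓
b·c: 1321075/364113·23/14 + (-2363204/775719)·7/4 + (-1592/12313)·1 = 1/2 ✓
b·c²: 1321075/364113·529/196 + (-2363204/775719)·49/16 + (-1592/12313)·1 = 1/3 ✓
b·Ac: (-2363204/775719)·(-23/56) + (-1592/12313)·14797/1764 = 1/6 ✓
b·c³: 1321075/364113·12167/2744 + (-2363204/775719)·343/64 + (-1592/12313)·1 = -1526143/4137168 ≠ 1/4 ⇒ order 3.
b·(c∘Ac): (-2363204/775719)·(-23/32) + (-1592/12313)·14797/1764 = 16001771/14480088 ≠ 1/8
b·Ac²: (-2363204/775719)·(-529/784) + (-1592/12313)·700213/49392 = 10965/49252 ≠ 1/12
b·A²c: (-1592/12313)·(-437/504) = 86963/775719 ≠ 1/24

3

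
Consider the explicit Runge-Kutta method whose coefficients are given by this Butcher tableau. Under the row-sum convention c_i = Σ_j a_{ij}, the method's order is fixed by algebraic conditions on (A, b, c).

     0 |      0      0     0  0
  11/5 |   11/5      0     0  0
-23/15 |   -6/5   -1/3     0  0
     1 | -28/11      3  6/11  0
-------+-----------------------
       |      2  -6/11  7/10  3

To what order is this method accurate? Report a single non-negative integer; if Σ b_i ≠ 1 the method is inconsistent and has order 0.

0

b = (2, -6/11, 7/10, 3)
c = (0, 11/5, -23/15, 1)
Ac = (0, 0, -11/15, 317/55)
Σ b_i: 2·1 + (-6/11)·1 + 7/10·1 + 3·1 = 567/110 ≠ 1 ⇒ order 0.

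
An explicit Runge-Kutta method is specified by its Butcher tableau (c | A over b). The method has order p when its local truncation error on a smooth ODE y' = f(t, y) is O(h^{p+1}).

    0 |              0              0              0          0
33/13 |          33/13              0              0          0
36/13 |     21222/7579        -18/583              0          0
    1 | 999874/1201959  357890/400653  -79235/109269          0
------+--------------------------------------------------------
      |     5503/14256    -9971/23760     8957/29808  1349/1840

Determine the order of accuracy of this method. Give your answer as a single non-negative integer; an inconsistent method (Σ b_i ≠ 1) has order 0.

4

b = (5503/14256, -9971/23760, 8957/29808, 1349/1840)
c = (0, 33/13, 36/13, 1)
Ac = (0, 0, -54/689, 350/1349)
Σ b_i: 5503/14256·1 + (-9971/23760)·1 + 8957/29808·1 + 1349/1840·1 = 1 ✓
b·c: (-9971/23760)·33/13 + 8957/29808·36/13 + 1349/1840·1 = 1/2 ✓
b·c²: (-9971/23760)·1089/169 + 8957/29808·1296/169 + 1349/1840·1 = 1/3 ✓
b·Ac: 8957/29808·(-54/689) + 1349/1840·350/1349 = 1/6 ✓
b·c³: (-9971/23760)·35937/2197 + 8957/29808·46656/2197 + 1349/1840·1 = 1/4 ✓
b·(c∘Ac): 8957/29808·(-1944/8957) + 1349/1840·350/1349 = 1/8 ✓
b·Ac²: 8957/29808·(-1782/8957) + 1349/1840·790/4047 = 1/12 ✓
b·A²c: 1349/1840·230/4047 = 1/24 ✓; 4 stages ⇒ order 4.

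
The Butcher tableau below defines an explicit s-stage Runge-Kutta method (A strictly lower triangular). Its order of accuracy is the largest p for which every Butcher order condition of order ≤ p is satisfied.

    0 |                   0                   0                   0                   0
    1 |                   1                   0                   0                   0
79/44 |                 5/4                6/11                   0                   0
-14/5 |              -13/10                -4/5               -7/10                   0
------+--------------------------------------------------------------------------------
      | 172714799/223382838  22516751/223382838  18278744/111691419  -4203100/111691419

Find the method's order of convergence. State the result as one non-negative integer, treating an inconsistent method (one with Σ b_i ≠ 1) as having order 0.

3

b = (172714799/223382838, 22516751/223382838, 18278744/111691419, -4203100/111691419)
c = (0, 1, 79/44, -14/5)
Ac = (0, 0, 6/11, -181/88)
Σ b_i: 172714799/223382838·1 + 22516751/223382838·1 + 18278744/111691419·1 + (-4203100/111691419)·1 = 1 ✓
b·c: 22516751/223382838·1 + 18278744/111691419·79/44 + (-4203100/111691419)·(-14/5) = 1/2 ✓
b·c²: 22516751/223382838·1 + 18278744/111691419·6241/1936 + (-4203100/111691419)·196/25 = 1/3 ✓
b·Ac: 18278744/111691419·6/11 + (-4203100/111691419)·(-181/88) = 1/6 ✓
b·c³: 22516751/223382838·1 + 18278744/111691419·493039/85184 + (-4203100/111691419)·(-2744/125) = 4385771473/2340201160 ≠ 1/4 ⇒ order 3.
b·(c∘Ac): 18278744/111691419·237/242 + (-4203100/111691419)·1267/220 = -6304951/111691419 ≠ 1/8
b·Ac²: 18278744/111691419·6/11 + (-4203100/111691419)·(-11835/3872) = 95615147/468040232 ≠ 1/12
b·A²c: (-4203100/111691419)·(-21/55) = 76420/5318639 ≠ 1/24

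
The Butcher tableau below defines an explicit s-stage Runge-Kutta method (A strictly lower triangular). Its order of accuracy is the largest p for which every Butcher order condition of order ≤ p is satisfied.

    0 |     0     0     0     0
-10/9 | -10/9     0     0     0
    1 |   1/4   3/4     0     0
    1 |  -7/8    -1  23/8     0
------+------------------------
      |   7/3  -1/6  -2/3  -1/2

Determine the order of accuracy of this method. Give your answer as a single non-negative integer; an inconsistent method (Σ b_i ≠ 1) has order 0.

b = (7/3, -1/6, -2/3, -1/2)
c = (0, -10/9, 1, 1)
Ac = (0, 0, -5/6, 287/72)
Σ b_i: 7/3·1 + (-1/6)·1 + (-2/3)·1 + (-1/2)·1 = 1 ✓
b·c: (-1/6)·(-10/9) + (-2/3)·1 + (-1/2)·1 = -53/54 ≠ 1/2 ⇒ order 1.

1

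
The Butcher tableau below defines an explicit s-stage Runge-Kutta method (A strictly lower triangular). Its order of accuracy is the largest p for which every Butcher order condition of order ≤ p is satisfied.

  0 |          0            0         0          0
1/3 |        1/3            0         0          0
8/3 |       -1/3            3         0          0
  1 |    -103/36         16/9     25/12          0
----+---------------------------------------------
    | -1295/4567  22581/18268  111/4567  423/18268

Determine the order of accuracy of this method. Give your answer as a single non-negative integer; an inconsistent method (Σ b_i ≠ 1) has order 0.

3

b = (-1295/4567, 22581/18268, 111/4567, 423/18268)
c = (0, 1/3, 8/3, 1)
Ac = (0, 0, 1, 166/27)
Σ b_i: (-1295/4567)·1 + 22581/18268·1 + 111/4567·1 + 423/18268·1 = 1 ✓
b·c: 22581/18268·1/3 + 111/4567·8/3 + 423/18268·1 = 1/2 ✓
b·c²: 22581/18268·1/9 + 111/4567·64/9 + 423/18268·1 = 1/3 ✓
b·Ac: 111/4567·1 + 423/18268·166/27 = 1/6 ✓
b·c³: 22581/18268·1/27 + 111/4567·512/27 + 423/18268·1 = 43555/82206 ≠ 1/4 ⇒ order 3.
b·(c∘Ac): 111/4567·8/3 + 423/18268·166/27 = 5677/27402 ≠ 1/8
b·Ac²: 111/4567·1/3 + 423/18268·1216/81 = 14621/41103 ≠ 1/12
b·A²c: 423/18268·25/12 = 3525/73072 ≠ 1/24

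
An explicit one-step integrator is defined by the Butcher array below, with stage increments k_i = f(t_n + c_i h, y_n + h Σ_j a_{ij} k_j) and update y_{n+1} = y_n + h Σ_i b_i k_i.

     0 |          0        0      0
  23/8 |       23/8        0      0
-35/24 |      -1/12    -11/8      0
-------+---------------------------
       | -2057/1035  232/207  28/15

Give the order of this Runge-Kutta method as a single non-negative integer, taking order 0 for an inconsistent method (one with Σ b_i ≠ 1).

2

b = (-2057/1035, 232/207, 28/15)
c = (0, 23/8, -35/24)
Ac = (0, 0, -253/64)
Σ b_i: (-2057/1035)·1 + 232/207·1 + 28/15·1 = 1 ✓
b·c: 232/207·23/8 + 28/15·(-35/24) = 1/2 ✓
b·c²: 232/207·529/64 + 28/15·1225/576 = 5717/432 ≠ 1/3 ⇒ order 2.
b·Ac: 28/15·(-253/64) = -1771/240 ≠ 1/6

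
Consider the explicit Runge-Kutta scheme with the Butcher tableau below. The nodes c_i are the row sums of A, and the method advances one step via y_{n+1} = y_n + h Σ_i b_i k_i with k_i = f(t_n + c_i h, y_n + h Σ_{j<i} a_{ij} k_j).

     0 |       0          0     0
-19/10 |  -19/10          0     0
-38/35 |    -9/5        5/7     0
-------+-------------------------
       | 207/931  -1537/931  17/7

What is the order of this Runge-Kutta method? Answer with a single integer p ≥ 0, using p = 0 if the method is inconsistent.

b = (207/931, -1537/931, 17/7)
c = (0, -19/10, -38/35)
Ac = (0, 0, -19/14)
Σ b_i: 207/931·1 + (-1537/931)·1 + 17/7·1 = 1 ✓
b·c: (-1537/931)·(-19/10) + 17/7·(-38/35) = 1/2 ✓
b·c²: (-1537/931)·361/100 + 17/7·1444/1225 = -106229/34300 ≠ 1/3 ⇒ order 2.
b·Ac: 17/7·(-19/14) = -323/98 ≠ 1/6

2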